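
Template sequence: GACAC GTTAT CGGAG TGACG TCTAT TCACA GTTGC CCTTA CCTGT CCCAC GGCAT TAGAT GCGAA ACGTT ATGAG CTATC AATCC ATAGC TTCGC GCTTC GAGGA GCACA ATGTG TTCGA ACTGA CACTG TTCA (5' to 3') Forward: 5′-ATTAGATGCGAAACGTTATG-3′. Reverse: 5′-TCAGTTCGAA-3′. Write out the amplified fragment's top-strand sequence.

The forward primer matches the template at positions 54–73.
Reverse complement of the reverse primer: TTCGAACTGA. This occurs on the top strand at positions 116–125.
The product is the template from position 54 through 125 (72 bp).

5'-ATTAGATGCGAAACGTTATGAGCTATCAATCCATAGCTTCGCGCTTCGAGGAGCACAATGTGTTCGAACTGA-3'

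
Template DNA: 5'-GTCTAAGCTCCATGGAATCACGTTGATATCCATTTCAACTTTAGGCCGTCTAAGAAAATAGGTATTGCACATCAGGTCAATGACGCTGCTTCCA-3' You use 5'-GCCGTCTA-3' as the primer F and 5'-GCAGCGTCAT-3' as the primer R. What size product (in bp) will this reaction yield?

The forward primer matches the template at positions 45–52.
Reverse complement of the reverse primer: ATGACGCTGC. This occurs on the top strand at positions 80–89.
Product length = (reverse-primer end) − (forward-primer start) + 1 = 89 − 45 + 1 = 45 bp.

45 bp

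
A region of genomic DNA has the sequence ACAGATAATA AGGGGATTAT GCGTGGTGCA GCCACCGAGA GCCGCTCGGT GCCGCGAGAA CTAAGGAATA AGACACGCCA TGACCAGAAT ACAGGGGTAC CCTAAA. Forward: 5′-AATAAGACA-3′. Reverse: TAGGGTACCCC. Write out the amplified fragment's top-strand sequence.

5'-AATAAGACACGCCATGACCAGAATACAGGGGTACCCTA-3'

The forward primer matches the template at positions 67–75.
Taking the reverse complement of TAGGGTACCCC gives GGGGTACCCTA, found at positions 94–104 on the template; the primer anneals here to the top strand with its 3' end pointing upstream.
The product is the template from position 67 through 104 (38 bp).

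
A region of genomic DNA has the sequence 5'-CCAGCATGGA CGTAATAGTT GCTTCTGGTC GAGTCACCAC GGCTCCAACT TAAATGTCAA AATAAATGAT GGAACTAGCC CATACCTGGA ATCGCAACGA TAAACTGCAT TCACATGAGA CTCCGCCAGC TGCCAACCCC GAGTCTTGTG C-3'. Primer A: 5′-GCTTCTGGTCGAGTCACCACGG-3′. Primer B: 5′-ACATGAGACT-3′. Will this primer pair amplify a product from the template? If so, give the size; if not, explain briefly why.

No product — both primers anneal to the same strand and extend in the same direction.

Primer A (GCTTCTGGTCGAGTCACCACGG) matches the top strand at positions 21–42 (3' end points downstream).
Primer B (ACATGAGACT) also matches the top strand directly, at positions 113–122 — its reverse complement AGTCTCATGT is not present.
Both primers anneal to the bottom strand with 3' ends pointing the same way, so neither can prime synthesis back toward the other.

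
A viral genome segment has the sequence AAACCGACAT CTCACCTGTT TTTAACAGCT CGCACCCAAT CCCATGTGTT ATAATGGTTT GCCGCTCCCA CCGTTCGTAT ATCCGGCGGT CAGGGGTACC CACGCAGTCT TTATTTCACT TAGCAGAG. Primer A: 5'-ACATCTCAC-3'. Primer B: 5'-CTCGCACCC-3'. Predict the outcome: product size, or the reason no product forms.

Primer A (ACATCTCAC) matches the top strand at positions 7–15 (3' end points downstream).
Primer B (CTCGCACCC) also matches the top strand directly, at positions 29–37 — its reverse complement GGGTGCGAG is not present.
Both primers anneal to the bottom strand with 3' ends pointing the same way, so neither can prime synthesis back toward the other.

No product — both primers anneal to the same strand and extend in the same direction.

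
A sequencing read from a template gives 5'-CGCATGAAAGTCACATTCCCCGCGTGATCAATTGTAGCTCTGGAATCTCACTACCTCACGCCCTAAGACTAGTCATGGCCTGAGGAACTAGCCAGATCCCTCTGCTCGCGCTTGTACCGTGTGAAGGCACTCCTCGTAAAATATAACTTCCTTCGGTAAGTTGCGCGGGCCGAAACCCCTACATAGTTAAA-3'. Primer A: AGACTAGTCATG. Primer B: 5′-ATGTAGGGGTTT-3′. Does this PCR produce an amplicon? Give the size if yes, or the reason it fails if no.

Yes — a 119 bp product.

Primer A (AGACTAGTCATG) matches the top strand at positions 66–77; it acts as a forward primer.
Primer B's reverse complement is AAACCCCTACAT, matching the top strand at positions 173–184; it acts as a reverse primer.
The 3' ends face each other across positions 66–184, giving a 119 bp product.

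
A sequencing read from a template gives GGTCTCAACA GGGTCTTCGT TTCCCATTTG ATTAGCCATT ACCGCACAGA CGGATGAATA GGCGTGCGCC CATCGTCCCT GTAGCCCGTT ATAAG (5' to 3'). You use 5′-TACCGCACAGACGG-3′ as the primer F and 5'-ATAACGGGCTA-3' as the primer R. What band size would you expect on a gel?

53 bp

Scanning the template, TACCGCACAGACGG occurs at positions 40–53; this primer anneals to the bottom strand there with its 3' end pointing downstream.
The reverse primer's reverse complement is TAGCCCGTTAT, which matches the template at positions 82–92.
Product length = (reverse-primer end) − (forward-primer start) + 1 = 92 − 40 + 1 = 53 bp.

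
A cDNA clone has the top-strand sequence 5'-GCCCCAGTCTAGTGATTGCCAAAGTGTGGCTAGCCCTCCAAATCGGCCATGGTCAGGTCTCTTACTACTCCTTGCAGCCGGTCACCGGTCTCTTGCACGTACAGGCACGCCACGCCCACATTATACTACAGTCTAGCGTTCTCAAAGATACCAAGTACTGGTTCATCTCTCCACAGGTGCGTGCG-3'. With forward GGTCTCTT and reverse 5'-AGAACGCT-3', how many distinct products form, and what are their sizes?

Two products: 87 bp, 56 bp

The forward primer GGTCTCTT matches the top strand at positions 56–63, 87–94.
The reverse primer's reverse complement is AGCGTTCT, matching at positions 135–142.
Each forward site pairs with the reverse site to give a product ending at position 142: sizes 87, 56 bp.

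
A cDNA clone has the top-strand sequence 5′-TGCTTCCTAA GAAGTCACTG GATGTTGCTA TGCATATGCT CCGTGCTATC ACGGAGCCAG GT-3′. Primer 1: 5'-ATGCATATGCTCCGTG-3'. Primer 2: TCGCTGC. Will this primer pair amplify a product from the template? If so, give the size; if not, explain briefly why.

No product — primer 2 has no binding site in the template.

Primer 2 (TCGCTGC) does not match the top strand, and its reverse complement GCAGCGA does not match either.
With no annealing site for primer 2, no amplification occurs.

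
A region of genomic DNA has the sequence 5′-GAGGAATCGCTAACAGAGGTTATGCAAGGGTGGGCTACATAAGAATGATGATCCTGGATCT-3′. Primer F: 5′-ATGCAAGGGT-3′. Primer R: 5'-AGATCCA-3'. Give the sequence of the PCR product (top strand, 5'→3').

Forward primer ATGCAAGGGT is found on the top strand at positions 22–31.
Reverse complement of the reverse primer: TGGATCT. This occurs on the top strand at positions 55–61.
The product is the template from position 22 through 61 (40 bp).

5'-ATGCAAGGGTGGGCTACATAAGAATGATGATCCTGGATCT-3'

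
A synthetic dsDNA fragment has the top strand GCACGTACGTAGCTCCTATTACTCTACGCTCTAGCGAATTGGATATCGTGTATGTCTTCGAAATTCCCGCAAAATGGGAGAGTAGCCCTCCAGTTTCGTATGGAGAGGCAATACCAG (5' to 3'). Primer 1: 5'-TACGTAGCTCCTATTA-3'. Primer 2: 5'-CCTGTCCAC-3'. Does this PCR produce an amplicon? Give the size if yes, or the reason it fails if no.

No product — primer 2 has no binding site in the template.

Primer 2 (CCTGTCCAC) does not match the top strand, and its reverse complement GTGGACAGG does not match either.
With no annealing site for primer 2, no amplification occurs.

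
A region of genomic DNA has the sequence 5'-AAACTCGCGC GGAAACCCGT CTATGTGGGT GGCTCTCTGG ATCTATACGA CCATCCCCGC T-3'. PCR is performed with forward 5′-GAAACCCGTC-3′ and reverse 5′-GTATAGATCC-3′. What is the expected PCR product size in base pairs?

Forward primer GAAACCCGTC is found on the top strand at positions 12–21.
The reverse primer's reverse complement is GGATCTATAC, which matches the template at positions 39–48.
Product length = (reverse-primer end) − (forward-primer start) + 1 = 48 − 12 + 1 = 37 bp.

37 bp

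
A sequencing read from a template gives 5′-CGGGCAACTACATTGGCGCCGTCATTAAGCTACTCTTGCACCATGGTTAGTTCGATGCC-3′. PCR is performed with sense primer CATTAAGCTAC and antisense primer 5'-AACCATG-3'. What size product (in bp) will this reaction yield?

Scanning the template, CATTAAGCTAC occurs at positions 23–33; this primer anneals to the bottom strand there with its 3' end pointing downstream.
The reverse primer's reverse complement is CATGGTT, which matches the template at positions 42–48.
Amplicon spans positions 23–48: 26 bp.

26 bp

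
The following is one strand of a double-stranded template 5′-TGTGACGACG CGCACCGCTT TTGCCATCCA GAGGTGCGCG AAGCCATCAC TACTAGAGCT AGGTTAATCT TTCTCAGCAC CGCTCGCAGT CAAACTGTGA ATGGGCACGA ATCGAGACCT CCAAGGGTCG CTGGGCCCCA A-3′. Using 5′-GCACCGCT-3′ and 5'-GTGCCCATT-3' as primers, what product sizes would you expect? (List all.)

97 bp, 32 bp

The forward primer GCACCGCT matches the top strand at positions 12–19, 77–84.
The reverse primer's reverse complement is AATGGGCAC, matching at positions 100–108.
Each forward site pairs with the reverse site to give a product ending at position 108: sizes 97, 32 bp.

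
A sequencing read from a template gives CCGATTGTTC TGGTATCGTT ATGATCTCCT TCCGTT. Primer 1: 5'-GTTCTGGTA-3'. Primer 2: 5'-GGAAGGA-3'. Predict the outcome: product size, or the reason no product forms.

Yes — a 27 bp product.

Primer 1 (GTTCTGGTA) matches the top strand at positions 7–15; it acts as a forward primer.
Primer 2's reverse complement is TCCTTCC, matching the top strand at positions 27–33; it acts as a reverse primer.
The 3' ends face each other across positions 7–33, giving a 27 bp product.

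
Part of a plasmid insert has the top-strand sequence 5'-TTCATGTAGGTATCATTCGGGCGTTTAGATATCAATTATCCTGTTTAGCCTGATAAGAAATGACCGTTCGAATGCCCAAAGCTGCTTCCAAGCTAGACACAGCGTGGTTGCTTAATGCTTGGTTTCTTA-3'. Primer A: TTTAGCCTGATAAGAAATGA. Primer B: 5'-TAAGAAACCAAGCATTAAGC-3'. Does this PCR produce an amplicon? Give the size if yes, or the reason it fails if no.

Primer A (TTTAGCCTGATAAGAAATGA) matches the top strand at positions 44–63; it acts as a forward primer.
Primer B's reverse complement is GCTTAATGCTTGGTTTCTTA, matching the top strand at positions 110–129; it acts as a reverse primer.
The 3' ends face each other across positions 44–129, giving an 86 bp product.

Yes — an 86 bp product.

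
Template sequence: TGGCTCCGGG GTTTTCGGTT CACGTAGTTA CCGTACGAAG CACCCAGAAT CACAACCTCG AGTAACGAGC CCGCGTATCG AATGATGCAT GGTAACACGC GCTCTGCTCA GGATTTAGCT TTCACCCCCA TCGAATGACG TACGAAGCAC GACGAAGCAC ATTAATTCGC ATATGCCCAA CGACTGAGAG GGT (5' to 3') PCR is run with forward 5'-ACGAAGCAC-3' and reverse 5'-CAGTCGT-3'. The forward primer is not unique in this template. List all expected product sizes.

The forward primer ACGAAGCAC matches the top strand at positions 35–43, 142–150, 152–160.
The reverse primer's reverse complement is ACGACTG, matching at positions 180–186.
Each forward site pairs with the reverse site to give a product ending at position 186: sizes 152, 45, 35 bp.

152 bp, 45 bp, 35 bp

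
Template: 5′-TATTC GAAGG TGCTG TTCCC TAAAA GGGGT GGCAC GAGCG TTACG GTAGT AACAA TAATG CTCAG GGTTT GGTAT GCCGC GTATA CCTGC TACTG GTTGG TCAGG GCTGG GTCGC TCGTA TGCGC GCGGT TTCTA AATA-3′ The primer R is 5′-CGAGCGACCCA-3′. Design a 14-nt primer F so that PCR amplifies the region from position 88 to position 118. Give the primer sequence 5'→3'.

The reverse primer's reverse complement TGGGTCGCTCG matches the template at positions 108–118; the product starts at position 88.
The forward primer is identical to the top strand over positions 88–101: TGCTACTGGTTGGT.

5'-TGCTACTGGTTGGT-3'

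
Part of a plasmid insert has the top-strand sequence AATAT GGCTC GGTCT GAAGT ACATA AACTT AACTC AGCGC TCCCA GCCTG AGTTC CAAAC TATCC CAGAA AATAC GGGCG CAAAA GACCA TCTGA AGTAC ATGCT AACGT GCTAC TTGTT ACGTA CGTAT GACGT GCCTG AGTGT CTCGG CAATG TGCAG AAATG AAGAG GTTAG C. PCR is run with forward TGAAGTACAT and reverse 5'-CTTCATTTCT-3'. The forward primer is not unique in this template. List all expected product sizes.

The forward primer TGAAGTACAT matches the top strand at positions 15–24, 93–102.
The reverse primer's reverse complement is AGAAATGAAG, matching at positions 159–168.
Each forward site pairs with the reverse site to give a product ending at position 168: sizes 154, 76 bp.

154 bp, 76 bp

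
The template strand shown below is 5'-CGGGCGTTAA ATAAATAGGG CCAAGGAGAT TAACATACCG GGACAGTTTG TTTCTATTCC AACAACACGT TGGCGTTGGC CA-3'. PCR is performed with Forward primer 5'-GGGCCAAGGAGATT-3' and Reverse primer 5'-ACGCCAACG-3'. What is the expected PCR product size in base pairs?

59 bp

The forward primer matches the template at positions 18–31.
Taking the reverse complement of ACGCCAACG gives CGTTGGCGT, found at positions 68–76 on the template; the primer anneals here to the top strand with its 3' end pointing upstream.
Product length = (reverse-primer end) − (forward-primer start) + 1 = 76 − 18 + 1 = 59 bp.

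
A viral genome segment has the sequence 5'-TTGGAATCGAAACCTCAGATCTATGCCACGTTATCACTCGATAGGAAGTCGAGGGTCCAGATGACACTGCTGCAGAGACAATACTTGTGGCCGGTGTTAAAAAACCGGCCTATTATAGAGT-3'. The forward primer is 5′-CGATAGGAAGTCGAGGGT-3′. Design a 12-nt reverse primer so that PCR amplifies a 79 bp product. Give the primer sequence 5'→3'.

5'-TATAATAGGCCG-3'

The forward primer binds at positions 39–56, so a 79 bp product ends at position 39 + 79 − 1 = 117.
The reverse primer anneals to the top strand over positions 106–117, i.e. to CGGCCTATTATA.
Its sequence written 5'→3' is the reverse complement: TATAATAGGCCG.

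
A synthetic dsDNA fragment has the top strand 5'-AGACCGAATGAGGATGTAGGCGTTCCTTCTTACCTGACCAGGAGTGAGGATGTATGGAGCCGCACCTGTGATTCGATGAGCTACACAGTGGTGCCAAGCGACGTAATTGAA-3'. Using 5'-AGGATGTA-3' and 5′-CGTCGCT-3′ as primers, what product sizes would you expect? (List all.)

The forward primer AGGATGTA matches the top strand at positions 11–18, 47–54.
The reverse primer's reverse complement is AGCGACG, matching at positions 97–103.
Each forward site pairs with the reverse site to give a product ending at position 103: sizes 93, 57 bp.

93 bp, 57 bp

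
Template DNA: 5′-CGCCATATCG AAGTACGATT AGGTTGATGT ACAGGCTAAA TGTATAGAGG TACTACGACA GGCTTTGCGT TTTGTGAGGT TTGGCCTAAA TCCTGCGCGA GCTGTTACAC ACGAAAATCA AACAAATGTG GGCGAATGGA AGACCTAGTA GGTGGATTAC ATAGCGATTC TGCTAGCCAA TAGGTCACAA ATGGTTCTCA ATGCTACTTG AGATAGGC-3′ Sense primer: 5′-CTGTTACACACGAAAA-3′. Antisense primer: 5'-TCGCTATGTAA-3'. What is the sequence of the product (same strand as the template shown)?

Scanning the template, CTGTTACACACGAAAA occurs at positions 102–117; this primer anneals to the bottom strand there with its 3' end pointing downstream.
The reverse primer's reverse complement is TTACATAGCGA, which matches the template at positions 157–167.
The product is the template from position 102 through 167 (66 bp).

5'-CTGTTACACACGAAAATCAAACAAATGTGGGCGAATGGAAGACCTAGTAGGTGGATTACATAGCGA-3'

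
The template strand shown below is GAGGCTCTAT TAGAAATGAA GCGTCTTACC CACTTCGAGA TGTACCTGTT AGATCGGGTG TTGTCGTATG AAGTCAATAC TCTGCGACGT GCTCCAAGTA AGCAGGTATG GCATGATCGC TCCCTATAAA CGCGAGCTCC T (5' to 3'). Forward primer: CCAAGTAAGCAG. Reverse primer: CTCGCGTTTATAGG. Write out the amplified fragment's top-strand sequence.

The forward primer matches the template at positions 94–105.
Taking the reverse complement of CTCGCGTTTATAGG gives CCTATAAACGCGAG, found at positions 123–136 on the template; the primer anneals here to the top strand with its 3' end pointing upstream.
The product is the template from position 94 through 136 (43 bp).

5'-CCAAGTAAGCAGGTATGGCATGATCGCTCCCTATAAACGCGAG-3'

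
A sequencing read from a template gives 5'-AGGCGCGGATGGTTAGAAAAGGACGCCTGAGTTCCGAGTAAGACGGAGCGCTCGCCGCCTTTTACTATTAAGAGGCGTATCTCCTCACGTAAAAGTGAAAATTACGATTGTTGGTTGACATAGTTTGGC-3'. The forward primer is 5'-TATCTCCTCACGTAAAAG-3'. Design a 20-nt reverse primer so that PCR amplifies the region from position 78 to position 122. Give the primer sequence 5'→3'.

The product's 3' end on the top strand is position 122.
The reverse primer anneals to the top strand over positions 103–122, i.e. to TACGATTGTTGGTTGACATA.
Its sequence written 5'→3' is the reverse complement: TATGTCAACCAACAATCGTA.

5'-TATGTCAACCAACAATCGTA-3'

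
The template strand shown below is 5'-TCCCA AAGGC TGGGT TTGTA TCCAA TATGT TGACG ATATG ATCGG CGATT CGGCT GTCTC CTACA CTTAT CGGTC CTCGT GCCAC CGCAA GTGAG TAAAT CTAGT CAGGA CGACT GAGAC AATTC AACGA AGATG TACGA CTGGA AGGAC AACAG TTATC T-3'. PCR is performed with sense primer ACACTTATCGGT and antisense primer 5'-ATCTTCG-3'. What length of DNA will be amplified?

72 bp

Scanning the template, ACACTTATCGGT occurs at positions 63–74; this primer anneals to the bottom strand there with its 3' end pointing downstream.
The reverse primer's reverse complement is CGAAGAT, which matches the template at positions 128–134.
The product runs from position 63 to position 134, so its length is 134 − 63 + 1 = 72 bp.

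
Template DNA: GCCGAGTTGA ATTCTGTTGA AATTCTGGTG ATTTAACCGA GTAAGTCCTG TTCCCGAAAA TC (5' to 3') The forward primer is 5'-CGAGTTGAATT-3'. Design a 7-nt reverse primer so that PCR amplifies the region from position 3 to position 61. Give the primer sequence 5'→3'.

The product's 3' end on the top strand is position 61.
The reverse primer anneals to the top strand over positions 55–61, i.e. to CGAAAAT.
Its sequence written 5'→3' is the reverse complement: ATTTTCG.

5'-ATTTTCG-3'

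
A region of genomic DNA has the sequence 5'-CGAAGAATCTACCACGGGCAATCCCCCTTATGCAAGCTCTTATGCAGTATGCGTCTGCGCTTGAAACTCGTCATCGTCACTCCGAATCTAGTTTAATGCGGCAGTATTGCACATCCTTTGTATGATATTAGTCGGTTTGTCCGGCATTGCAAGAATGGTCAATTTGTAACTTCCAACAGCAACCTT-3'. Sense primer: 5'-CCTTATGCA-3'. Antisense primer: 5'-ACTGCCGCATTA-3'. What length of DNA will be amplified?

The forward primer matches the template at positions 26–34.
The reverse primer's reverse complement is TAATGCGGCAGT, which matches the template at positions 94–105.
Product length = (reverse-primer end) − (forward-primer start) + 1 = 105 − 26 + 1 = 80 bp.

80 bp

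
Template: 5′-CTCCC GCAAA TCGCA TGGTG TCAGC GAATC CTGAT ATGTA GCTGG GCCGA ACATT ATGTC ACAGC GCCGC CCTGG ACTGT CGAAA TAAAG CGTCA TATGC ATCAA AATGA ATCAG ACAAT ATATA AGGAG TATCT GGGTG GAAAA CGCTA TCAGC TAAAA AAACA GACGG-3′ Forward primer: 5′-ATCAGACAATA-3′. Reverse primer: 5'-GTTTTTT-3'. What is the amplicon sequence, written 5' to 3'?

5'-ATCAGACAATATATAAGGAGTATCTGGGTGGAAAACGCTATCAGCTAAAAAAAC-3'

The forward primer matches the template at positions 111–121.
Taking the reverse complement of GTTTTTT gives AAAAAAC, found at positions 158–164 on the template; the primer anneals here to the top strand with its 3' end pointing upstream.
The product is the template from position 111 through 164 (54 bp).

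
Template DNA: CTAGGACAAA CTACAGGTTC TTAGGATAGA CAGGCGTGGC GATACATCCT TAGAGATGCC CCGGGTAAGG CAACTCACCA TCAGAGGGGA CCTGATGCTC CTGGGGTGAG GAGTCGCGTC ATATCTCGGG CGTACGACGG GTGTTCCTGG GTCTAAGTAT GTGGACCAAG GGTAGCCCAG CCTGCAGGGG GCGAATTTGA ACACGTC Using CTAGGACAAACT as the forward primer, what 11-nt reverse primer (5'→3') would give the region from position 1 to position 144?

The product's 3' end on the top strand is position 144.
The reverse primer anneals to the top strand over positions 134–144, i.e. to ACGACGGGTGT.
Its sequence written 5'→3' is the reverse complement: ACACCCGTCGT.

5'-ACACCCGTCGT-3'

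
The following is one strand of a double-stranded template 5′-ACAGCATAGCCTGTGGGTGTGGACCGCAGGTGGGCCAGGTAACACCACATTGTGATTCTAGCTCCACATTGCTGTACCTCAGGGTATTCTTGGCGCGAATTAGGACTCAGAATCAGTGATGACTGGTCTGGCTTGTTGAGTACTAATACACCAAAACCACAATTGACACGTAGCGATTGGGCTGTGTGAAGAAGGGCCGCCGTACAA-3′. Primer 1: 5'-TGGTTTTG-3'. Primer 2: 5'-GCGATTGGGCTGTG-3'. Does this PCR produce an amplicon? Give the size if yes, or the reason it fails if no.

No product — the primers' 3' ends point away from each other.

Primer 1 (TGGTTTTG) has reverse complement CAAAACCA, which matches the top strand at positions 152–159; primer 1 anneals to the top strand there with its 3' end pointing upstream toward position 152.
Primer 2 (GCGATTGGGCTGTG) matches the top strand directly at positions 173–186; it anneals to the bottom strand with its 3' end pointing downstream toward position 186.
The 3' ends diverge (primer 1 extends toward position 1, primer 2 toward position 207), so the primers never converge on a shared product.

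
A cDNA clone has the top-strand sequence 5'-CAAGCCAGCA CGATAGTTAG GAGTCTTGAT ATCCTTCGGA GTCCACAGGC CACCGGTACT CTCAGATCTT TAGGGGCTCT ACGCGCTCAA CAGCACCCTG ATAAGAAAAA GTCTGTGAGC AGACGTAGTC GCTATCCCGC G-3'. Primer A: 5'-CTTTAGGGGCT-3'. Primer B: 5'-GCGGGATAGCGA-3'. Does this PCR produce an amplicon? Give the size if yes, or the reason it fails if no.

Yes — a 73 bp product.

Primer A (CTTTAGGGGCT) matches the top strand at positions 68–78; it acts as a forward primer.
Primer B's reverse complement is TCGCTATCCCGC, matching the top strand at positions 129–140; it acts as a reverse primer.
The 3' ends face each other across positions 68–140, giving a 73 bp product.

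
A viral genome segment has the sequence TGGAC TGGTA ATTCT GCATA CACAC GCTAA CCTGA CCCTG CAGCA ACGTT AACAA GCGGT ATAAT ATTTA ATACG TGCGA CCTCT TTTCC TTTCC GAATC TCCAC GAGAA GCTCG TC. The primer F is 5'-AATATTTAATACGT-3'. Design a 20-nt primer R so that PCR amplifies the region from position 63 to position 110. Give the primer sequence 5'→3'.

The product's 3' end on the top strand is position 110.
The reverse primer anneals to the top strand over positions 91–110, i.e. to TTTCCGAATCTCCACGAGAA.
Its sequence written 5'→3' is the reverse complement: TTCTCGTGGAGATTCGGAAA.

5'-TTCTCGTGGAGATTCGGAAA-3'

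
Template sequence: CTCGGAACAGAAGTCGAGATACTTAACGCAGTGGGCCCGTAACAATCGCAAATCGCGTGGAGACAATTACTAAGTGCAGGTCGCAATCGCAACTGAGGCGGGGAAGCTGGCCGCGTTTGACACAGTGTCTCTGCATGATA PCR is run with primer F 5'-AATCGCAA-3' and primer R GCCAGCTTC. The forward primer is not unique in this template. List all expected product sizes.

68 bp, 27 bp

The forward primer AATCGCAA matches the top strand at positions 44–51, 85–92.
The reverse primer's reverse complement is GAAGCTGGC, matching at positions 103–111.
Each forward site pairs with the reverse site to give a product ending at position 111: sizes 68, 27 bp.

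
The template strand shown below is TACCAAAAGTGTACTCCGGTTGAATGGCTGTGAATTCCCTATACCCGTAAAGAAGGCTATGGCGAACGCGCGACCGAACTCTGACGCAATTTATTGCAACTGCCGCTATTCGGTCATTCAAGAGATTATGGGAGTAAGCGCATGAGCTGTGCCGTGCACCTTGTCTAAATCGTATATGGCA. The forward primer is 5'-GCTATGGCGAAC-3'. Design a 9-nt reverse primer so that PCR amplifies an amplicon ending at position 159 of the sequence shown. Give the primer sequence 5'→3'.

The forward primer binds at positions 56–67; the product's 3' end on the top strand is position 159.
The reverse primer anneals to the top strand over positions 151–159, i.e. to GCCGTGCAC.
Its sequence written 5'→3' is the reverse complement: GTGCACGGC.

5'-GTGCACGGC-3'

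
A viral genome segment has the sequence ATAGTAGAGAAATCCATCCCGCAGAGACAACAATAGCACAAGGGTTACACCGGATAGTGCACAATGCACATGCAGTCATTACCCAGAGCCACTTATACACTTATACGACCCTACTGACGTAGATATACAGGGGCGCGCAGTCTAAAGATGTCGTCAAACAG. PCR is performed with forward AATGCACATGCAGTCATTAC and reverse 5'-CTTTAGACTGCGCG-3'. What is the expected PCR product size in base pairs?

Forward primer AATGCACATGCAGTCATTAC is found on the top strand at positions 63–82.
The reverse primer's reverse complement is CGCGCAGTCTAAAG, which matches the template at positions 134–147.
The product runs from position 63 to position 147, so its length is 147 − 63 + 1 = 85 bp.

85 bp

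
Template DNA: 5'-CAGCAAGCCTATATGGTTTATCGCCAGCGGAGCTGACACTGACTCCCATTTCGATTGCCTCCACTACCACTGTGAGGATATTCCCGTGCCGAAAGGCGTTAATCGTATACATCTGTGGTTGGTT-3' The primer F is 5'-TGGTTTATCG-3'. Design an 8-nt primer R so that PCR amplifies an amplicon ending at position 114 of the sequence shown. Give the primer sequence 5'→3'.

5'-AGATGTAT-3'

The forward primer binds at positions 14–23; the product's 3' end on the top strand is position 114.
The reverse primer anneals to the top strand over positions 107–114, i.e. to ATACATCT.
Its sequence written 5'→3' is the reverse complement: AGATGTAT.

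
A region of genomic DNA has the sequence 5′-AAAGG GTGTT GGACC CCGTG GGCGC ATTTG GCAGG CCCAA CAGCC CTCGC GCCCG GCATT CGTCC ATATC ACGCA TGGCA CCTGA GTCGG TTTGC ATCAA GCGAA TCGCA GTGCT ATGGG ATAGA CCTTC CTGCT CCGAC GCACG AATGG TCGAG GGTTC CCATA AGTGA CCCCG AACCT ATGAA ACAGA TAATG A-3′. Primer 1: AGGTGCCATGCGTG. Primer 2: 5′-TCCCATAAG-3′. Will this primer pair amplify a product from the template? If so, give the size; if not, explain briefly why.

No product — the primers' 3' ends point away from each other.

Primer 1 (AGGTGCCATGCGTG) has reverse complement CACGCATGGCACCT, which matches the top strand at positions 70–83; primer 1 anneals to the top strand there with its 3' end pointing upstream toward position 70.
Primer 2 (TCCCATAAG) matches the top strand directly at positions 159–167; it anneals to the bottom strand with its 3' end pointing downstream toward position 167.
The 3' ends diverge (primer 1 extends toward position 1, primer 2 toward position 196), so the primers never converge on a shared product.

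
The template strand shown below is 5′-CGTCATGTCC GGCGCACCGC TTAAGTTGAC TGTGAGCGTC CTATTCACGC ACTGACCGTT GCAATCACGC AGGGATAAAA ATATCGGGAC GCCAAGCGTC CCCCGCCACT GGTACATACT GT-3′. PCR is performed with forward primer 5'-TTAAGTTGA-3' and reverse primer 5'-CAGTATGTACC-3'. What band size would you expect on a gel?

101 bp

Scanning the template, TTAAGTTGA occurs at positions 21–29; this primer anneals to the bottom strand there with its 3' end pointing downstream.
The reverse primer's reverse complement is GGTACATACTG, which matches the template at positions 111–121.
The product runs from position 21 to position 121, so its length is 121 − 21 + 1 = 101 bp.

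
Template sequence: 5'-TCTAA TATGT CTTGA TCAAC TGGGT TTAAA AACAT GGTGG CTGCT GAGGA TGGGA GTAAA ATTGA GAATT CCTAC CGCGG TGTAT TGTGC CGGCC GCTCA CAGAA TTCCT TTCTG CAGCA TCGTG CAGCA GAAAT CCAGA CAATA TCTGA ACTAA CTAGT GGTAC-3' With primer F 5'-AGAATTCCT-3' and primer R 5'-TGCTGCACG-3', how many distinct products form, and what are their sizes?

Two products: 66 bp, 29 bp

The forward primer AGAATTCCT matches the top strand at positions 65–73, 102–110.
The reverse primer's reverse complement is CGTGCAGCA, matching at positions 122–130.
Each forward site pairs with the reverse site to give a product ending at position 130: sizes 66, 29 bp.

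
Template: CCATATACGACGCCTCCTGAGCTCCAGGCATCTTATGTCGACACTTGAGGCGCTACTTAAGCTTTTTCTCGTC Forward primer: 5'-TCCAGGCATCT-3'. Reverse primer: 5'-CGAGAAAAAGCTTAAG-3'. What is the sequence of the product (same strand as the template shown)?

The forward primer matches the template at positions 23–33.
Taking the reverse complement of CGAGAAAAAGCTTAAG gives CTTAAGCTTTTTCTCG, found at positions 56–71 on the template; the primer anneals here to the top strand with its 3' end pointing upstream.
The product is the template from position 23 through 71 (49 bp).

5'-TCCAGGCATCTTATGTCGACACTTGAGGCGCTACTTAAGCTTTTTCTCG-3'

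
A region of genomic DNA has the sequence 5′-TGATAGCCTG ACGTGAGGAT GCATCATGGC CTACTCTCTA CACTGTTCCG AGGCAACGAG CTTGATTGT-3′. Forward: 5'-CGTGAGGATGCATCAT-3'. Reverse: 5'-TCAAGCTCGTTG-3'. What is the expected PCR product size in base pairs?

54 bp

The forward primer matches the template at positions 12–27.
The reverse primer's reverse complement is CAACGAGCTTGA, which matches the template at positions 54–65.
Amplicon spans positions 12–65: 54 bp.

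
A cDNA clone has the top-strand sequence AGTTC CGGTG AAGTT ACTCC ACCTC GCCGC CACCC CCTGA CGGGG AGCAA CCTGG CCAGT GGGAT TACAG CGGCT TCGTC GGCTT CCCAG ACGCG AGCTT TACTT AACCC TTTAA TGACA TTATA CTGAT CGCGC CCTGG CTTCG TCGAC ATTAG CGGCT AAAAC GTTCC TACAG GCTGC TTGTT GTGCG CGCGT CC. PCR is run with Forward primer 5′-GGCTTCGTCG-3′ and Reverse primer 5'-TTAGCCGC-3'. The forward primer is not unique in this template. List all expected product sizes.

The forward primer GGCTTCGTCG matches the top strand at positions 72–81, 139–148.
The reverse primer's reverse complement is GCGGCTAA, matching at positions 155–162.
Each forward site pairs with the reverse site to give a product ending at position 162: sizes 91, 24 bp.

91 bp, 24 bp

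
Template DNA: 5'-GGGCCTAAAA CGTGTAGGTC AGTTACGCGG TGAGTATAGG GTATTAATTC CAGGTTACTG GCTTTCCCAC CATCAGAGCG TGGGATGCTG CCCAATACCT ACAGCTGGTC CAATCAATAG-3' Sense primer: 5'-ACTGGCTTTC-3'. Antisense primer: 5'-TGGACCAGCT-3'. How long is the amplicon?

Forward primer ACTGGCTTTC is found on the top strand at positions 57–66.
Taking the reverse complement of TGGACCAGCT gives AGCTGGTCCA, found at positions 103–112 on the template; the primer anneals here to the top strand with its 3' end pointing upstream.
Amplicon spans positions 57–112: 56 bp.

56 bp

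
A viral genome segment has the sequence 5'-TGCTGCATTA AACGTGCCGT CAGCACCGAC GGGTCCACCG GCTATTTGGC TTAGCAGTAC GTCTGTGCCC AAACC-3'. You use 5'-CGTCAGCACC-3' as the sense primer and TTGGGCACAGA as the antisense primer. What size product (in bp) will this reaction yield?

The forward primer matches the template at positions 18–27.
Taking the reverse complement of TTGGGCACAGA gives TCTGTGCCCAA, found at positions 62–72 on the template; the primer anneals here to the top strand with its 3' end pointing upstream.
Amplicon spans positions 18–72: 55 bp.

55 bp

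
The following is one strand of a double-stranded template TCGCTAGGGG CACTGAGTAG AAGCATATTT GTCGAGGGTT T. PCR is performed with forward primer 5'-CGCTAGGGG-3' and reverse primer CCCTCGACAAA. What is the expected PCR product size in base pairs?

The forward primer matches the template at positions 2–10.
Reverse complement of the reverse primer: TTTGTCGAGGG. This occurs on the top strand at positions 28–38.
The product runs from position 2 to position 38, so its length is 38 − 2 + 1 = 37 bp.

37 bp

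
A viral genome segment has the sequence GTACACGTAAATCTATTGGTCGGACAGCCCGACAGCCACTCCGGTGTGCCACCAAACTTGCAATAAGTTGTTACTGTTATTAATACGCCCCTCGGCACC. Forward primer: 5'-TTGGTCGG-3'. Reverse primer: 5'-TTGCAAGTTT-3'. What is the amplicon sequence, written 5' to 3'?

The forward primer matches the template at positions 16–23.
Reverse complement of the reverse primer: AAACTTGCAA. This occurs on the top strand at positions 54–63.
The product is the template from position 16 through 63 (48 bp).

5'-TTGGTCGGACAGCCCGACAGCCACTCCGGTGTGCCACCAAACTTGCAA-3'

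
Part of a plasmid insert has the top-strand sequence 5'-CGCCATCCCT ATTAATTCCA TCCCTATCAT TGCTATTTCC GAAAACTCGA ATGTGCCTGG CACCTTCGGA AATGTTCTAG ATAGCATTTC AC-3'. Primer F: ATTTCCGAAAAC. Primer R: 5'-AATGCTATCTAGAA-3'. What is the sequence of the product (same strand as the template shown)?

Forward primer ATTTCCGAAAAC is found on the top strand at positions 35–46.
Taking the reverse complement of AATGCTATCTAGAA gives TTCTAGATAGCATT, found at positions 75–88 on the template; the primer anneals here to the top strand with its 3' end pointing upstream.
The product is the template from position 35 through 88 (54 bp).

5'-ATTTCCGAAAACTCGAATGTGCCTGGCACCTTCGGAAATGTTCTAGATAGCATT-3'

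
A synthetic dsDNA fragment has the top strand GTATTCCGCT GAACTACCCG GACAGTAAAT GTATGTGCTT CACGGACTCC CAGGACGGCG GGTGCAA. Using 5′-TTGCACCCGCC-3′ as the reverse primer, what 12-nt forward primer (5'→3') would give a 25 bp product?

The reverse primer's reverse complement GGCGGGTGCAA matches the template at positions 57–67, so the product ends at position 67.
A 25 bp product then starts at position 67 − 25 + 1 = 43.
The forward primer is identical to the top strand there: CGGACTCCCAGG.

5'-CGGACTCCCAGG-3'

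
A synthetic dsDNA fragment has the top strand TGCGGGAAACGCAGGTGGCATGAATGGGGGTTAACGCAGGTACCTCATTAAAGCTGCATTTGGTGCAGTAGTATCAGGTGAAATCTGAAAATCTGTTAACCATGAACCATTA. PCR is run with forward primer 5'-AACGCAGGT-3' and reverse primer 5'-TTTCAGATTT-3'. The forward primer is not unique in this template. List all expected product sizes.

The forward primer AACGCAGGT matches the top strand at positions 8–16, 33–41.
The reverse primer's reverse complement is AAATCTGAAA, matching at positions 81–90.
Each forward site pairs with the reverse site to give a product ending at position 90: sizes 83, 58 bp.

83 bp, 58 bp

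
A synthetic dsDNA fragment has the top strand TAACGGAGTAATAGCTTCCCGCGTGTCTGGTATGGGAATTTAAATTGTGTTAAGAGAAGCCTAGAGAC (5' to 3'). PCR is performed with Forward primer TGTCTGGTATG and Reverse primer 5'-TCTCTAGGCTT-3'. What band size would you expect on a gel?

Scanning the template, TGTCTGGTATG occurs at positions 24–34; this primer anneals to the bottom strand there with its 3' end pointing downstream.
The reverse primer's reverse complement is AAGCCTAGAGA, which matches the template at positions 57–67.
The product runs from position 24 to position 67, so its length is 67 − 24 + 1 = 44 bp.

44 bp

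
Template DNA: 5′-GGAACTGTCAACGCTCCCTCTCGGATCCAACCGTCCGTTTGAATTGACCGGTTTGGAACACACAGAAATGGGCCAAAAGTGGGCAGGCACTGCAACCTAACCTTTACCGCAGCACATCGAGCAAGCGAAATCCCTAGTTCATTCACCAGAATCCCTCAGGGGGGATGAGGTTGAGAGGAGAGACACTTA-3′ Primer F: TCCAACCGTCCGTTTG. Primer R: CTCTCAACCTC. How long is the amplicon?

152 bp

Forward primer TCCAACCGTCCGTTTG is found on the top strand at positions 26–41.
The reverse primer's reverse complement is GAGGTTGAGAG, which matches the template at positions 167–177.
The product runs from position 26 to position 177, so its length is 177 − 26 + 1 = 152 bp.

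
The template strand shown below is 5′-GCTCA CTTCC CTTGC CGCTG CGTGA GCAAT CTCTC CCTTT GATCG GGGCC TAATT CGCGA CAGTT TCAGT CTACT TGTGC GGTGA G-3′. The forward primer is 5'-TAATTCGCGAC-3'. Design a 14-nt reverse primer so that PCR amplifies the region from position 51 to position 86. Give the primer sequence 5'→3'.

5'-CTCACCGCACAAGT-3'

The product's 3' end on the top strand is position 86.
The reverse primer anneals to the top strand over positions 73–86, i.e. to ACTTGTGCGGTGAG.
Its sequence written 5'→3' is the reverse complement: CTCACCGCACAAGT.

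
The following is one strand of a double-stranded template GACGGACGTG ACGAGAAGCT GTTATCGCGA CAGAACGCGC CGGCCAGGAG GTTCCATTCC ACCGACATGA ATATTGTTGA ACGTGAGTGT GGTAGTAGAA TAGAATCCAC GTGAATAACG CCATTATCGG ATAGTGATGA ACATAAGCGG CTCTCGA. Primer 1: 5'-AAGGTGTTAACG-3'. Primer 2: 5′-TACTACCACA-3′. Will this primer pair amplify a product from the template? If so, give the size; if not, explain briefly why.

Primer 1 (AAGGTGTTAACG) does not match the top strand, and its reverse complement CGTTAACACCTT does not match either.
With no annealing site for primer 1, no amplification occurs.

No product — primer 1 has no binding site in the template.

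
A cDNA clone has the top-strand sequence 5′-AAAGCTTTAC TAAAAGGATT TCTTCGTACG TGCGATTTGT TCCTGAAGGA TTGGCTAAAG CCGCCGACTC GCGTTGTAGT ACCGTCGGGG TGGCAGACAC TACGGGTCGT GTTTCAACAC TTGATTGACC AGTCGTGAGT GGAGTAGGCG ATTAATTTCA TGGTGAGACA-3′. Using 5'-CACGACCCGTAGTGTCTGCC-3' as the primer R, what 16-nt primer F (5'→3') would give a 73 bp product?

The reverse primer's reverse complement GGCAGACACTACGGGTCGTG matches the template at positions 92–111, so the product ends at position 111.
A 73 bp product then starts at position 111 − 73 + 1 = 39.
The forward primer is identical to the top strand there: GTTCCTGAAGGATTGG.

5'-GTTCCTGAAGGATTGG-3'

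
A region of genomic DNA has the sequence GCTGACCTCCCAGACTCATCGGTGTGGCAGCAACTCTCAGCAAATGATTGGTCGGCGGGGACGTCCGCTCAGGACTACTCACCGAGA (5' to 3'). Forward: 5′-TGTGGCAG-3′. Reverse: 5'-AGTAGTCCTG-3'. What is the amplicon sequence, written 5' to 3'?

5'-TGTGGCAGCAACTCTCAGCAAATGATTGGTCGGCGGGGACGTCCGCTCAGGACTACT-3'

The forward primer matches the template at positions 23–30.
Reverse complement of the reverse primer: CAGGACTACT. This occurs on the top strand at positions 70–79.
The product is the template from position 23 through 79 (57 bp).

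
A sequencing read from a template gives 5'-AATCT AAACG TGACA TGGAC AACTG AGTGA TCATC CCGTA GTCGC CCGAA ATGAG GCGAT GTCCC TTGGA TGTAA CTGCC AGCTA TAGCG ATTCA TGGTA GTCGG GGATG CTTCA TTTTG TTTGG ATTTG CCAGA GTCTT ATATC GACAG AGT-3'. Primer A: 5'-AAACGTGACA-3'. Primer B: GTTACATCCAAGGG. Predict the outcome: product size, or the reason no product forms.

Yes — a 71 bp product.

Primer A (AAACGTGACA) matches the top strand at positions 6–15; it acts as a forward primer.
Primer B's reverse complement is CCCTTGGATGTAAC, matching the top strand at positions 63–76; it acts as a reverse primer.
The 3' ends face each other across positions 6–76, giving a 71 bp product.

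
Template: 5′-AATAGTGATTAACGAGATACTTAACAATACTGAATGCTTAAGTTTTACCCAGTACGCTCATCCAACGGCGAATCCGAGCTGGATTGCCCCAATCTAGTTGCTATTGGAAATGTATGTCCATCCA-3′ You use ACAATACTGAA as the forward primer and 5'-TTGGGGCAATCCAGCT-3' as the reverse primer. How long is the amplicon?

The forward primer matches the template at positions 24–34.
Taking the reverse complement of TTGGGGCAATCCAGCT gives AGCTGGATTGCCCCAA, found at positions 77–92 on the template; the primer anneals here to the top strand with its 3' end pointing upstream.
Amplicon spans positions 24–92: 69 bp.

69 bp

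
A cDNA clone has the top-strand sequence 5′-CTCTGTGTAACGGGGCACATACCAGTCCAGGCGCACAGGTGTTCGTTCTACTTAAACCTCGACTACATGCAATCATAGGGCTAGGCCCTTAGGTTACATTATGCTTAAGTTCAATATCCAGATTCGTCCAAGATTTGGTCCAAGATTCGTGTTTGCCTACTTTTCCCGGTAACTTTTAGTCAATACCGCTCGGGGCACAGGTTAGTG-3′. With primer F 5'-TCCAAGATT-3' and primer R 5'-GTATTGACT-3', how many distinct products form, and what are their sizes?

The forward primer TCCAAGATT matches the top strand at positions 127–135, 139–147.
The reverse primer's reverse complement is AGTCAATAC, matching at positions 178–186.
Each forward site pairs with the reverse site to give a product ending at position 186: sizes 60, 48 bp.

Two products: 60 bp, 48 bp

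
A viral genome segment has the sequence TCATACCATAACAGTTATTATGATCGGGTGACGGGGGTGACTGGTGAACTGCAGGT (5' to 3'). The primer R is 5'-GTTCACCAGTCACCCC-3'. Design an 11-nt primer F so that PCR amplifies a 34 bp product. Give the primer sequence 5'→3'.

5'-TATTATGATCG-3'

The reverse primer's reverse complement GGGGTGACTGGTGAAC matches the template at positions 34–49, so the product ends at position 49.
A 34 bp product then starts at position 49 − 34 + 1 = 16.
The forward primer is identical to the top strand there: TATTATGATCG.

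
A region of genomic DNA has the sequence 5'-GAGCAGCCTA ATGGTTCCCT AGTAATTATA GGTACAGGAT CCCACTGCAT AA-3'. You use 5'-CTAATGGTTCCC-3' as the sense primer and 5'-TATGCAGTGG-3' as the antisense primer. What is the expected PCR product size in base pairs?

44 bp

Forward primer CTAATGGTTCCC is found on the top strand at positions 8–19.
Taking the reverse complement of TATGCAGTGG gives CCACTGCATA, found at positions 42–51 on the template; the primer anneals here to the top strand with its 3' end pointing upstream.
The product runs from position 8 to position 51, so its length is 51 − 8 + 1 = 44 bp.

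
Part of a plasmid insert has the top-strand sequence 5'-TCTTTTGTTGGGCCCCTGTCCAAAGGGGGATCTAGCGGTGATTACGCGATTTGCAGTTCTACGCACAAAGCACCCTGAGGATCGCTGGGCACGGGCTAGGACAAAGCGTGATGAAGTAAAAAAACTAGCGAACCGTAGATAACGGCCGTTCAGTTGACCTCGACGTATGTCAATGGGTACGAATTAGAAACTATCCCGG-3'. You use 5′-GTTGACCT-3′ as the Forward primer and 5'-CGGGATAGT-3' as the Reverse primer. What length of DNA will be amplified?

Scanning the template, GTTGACCT occurs at positions 153–160; this primer anneals to the bottom strand there with its 3' end pointing downstream.
Reverse complement of the reverse primer: ACTATCCCG. This occurs on the top strand at positions 190–198.
Amplicon spans positions 153–198: 46 bp.

46 bp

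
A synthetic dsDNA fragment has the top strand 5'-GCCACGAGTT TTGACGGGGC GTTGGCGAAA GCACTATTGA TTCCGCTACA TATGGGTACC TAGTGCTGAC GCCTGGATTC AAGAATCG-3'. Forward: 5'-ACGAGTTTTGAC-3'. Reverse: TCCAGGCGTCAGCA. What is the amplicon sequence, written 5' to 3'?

5'-ACGAGTTTTGACGGGGCGTTGGCGAAAGCACTATTGATTCCGCTACATATGGGTACCTAGTGCTGACGCCTGGA-3'

Forward primer ACGAGTTTTGAC is found on the top strand at positions 4–15.
The reverse primer's reverse complement is TGCTGACGCCTGGA, which matches the template at positions 64–77.
The product is the template from position 4 through 77 (74 bp).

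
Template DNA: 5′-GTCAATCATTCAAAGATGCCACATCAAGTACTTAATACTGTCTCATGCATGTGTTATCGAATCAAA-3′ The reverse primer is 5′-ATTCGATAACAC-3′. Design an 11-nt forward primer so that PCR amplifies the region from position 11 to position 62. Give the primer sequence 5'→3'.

5'-CAAAGATGCCA-3'

The reverse primer's reverse complement GTGTTATCGAAT matches the template at positions 51–62; the product starts at position 11.
The forward primer is identical to the top strand over positions 11–21: CAAAGATGCCA.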